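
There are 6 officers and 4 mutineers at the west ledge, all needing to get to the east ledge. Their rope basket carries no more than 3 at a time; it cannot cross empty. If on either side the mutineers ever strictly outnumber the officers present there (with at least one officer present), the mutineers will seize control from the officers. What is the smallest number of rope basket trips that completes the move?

Counting alone: each trip to the east ledge takes at most 3 across and each return brings at least 1 back, so after t trips out (and t−1 returns) at most 3t − (t−1) of the 10 are across; that first reaches 10 at t = 5, so at least 9 crossings are needed.
The plan below uses exactly 9 crossings, so it is optimal:
1. 2 mutineers → the east ledge.  (the west ledge: 6O 2M; the east ledge: 0O 2M)
2. 1 mutineer ← the west ledge.  (the west ledge: 6O 3M; the east ledge: 0O 1M)
3. 3 mutineers → the east ledge.  (the west ledge: 6O 0M; the east ledge: 0O 4M)
4. 1 mutineer ← the west ledge.  (the west ledge: 6O 1M; the east ledge: 0O 3M)
5. 3 officers → the east ledge.  (the west ledge: 3O 1M; the east ledge: 3O 3M)
6. 1 mutineer ← the west ledge.  (the west ledge: 3O 2M; the east ledge: 3O 2M)
7. 1 officer and 2 mutineers → the east ledge.  (the west ledge: 2O 0M; the east ledge: 4O 4M)
8. 1 mutineer ← the west ledge.  (the west ledge: 2O 1M; the east ledge: 4O 3M)
9. 2 officers and 1 mutineer → the east ledge.  (the west ledge: 0O 0M; the east ledge: 6O 4M)

9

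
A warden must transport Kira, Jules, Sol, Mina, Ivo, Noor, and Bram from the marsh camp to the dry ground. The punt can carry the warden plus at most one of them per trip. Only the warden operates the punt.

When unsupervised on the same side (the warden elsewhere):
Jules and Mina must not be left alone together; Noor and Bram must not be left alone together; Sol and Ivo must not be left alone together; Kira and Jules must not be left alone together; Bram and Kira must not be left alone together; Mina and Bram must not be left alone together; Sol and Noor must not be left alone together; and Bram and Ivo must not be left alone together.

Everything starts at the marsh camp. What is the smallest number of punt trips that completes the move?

impossible

Whatever the first load, the items left behind include a forbidden pair without the warden. No opening move is safe, so no plan exists.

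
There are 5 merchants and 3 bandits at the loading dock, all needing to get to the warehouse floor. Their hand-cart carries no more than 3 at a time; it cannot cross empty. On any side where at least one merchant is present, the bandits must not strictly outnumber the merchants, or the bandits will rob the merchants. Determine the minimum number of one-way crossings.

Counting alone: each trip to the warehouse floor takes at most 3 across and each return brings at least 1 back, so after t trips out (and t−1 returns) at most 3t − (t−1) of the 8 are across; that first reaches 8 at t = 4, so at least 7 crossings are needed.
The plan below uses exactly 7 crossings, so it is optimal:
1. 2 bandits → the warehouse floor.  (the loading dock: 5M 1B; the warehouse floor: 0M 2B)
2. 1 bandit ← the loading dock.  (the loading dock: 5M 2B; the warehouse floor: 0M 1B)
3. 2 merchants and 1 bandit → the warehouse floor.  (the loading dock: 3M 1B; the warehouse floor: 2M 2B)
4. 1 bandit ← the loading dock.  (the loading dock: 3M 2B; the warehouse floor: 2M 1B)
5. 1 merchant and 2 bandits → the warehouse floor.  (the loading dock: 2M 0B; the warehouse floor: 3M 3B)
6. 1 bandit ← the loading dock.  (the loading dock: 2M 1B; the warehouse floor: 3M 2B)
7. 2 merchants and 1 bandit → the warehouse floor.  (the loading dock: 0M 0B; the warehouse floor: 5M 3B)

7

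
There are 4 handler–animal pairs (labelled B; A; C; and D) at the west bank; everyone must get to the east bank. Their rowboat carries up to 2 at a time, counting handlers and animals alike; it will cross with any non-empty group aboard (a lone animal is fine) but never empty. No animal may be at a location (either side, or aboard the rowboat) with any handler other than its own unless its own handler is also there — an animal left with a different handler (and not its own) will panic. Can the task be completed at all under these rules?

No

Following every safe sequence of crossings from the start, the most of the 8 that can be at the east bank as the rowboat arrives there on crossings 1, 3, 5 is 2, 3, 4 respectively; the best ever achieved is 4 of 8.
From crossing 7 on, no configuration arises that was not already reachable earlier: only 44 distinct safe configurations (who is on which side, and where the rowboat is) can ever be reached, none of them has everyone across, and every continuation just revisits them. So no valid plan exists.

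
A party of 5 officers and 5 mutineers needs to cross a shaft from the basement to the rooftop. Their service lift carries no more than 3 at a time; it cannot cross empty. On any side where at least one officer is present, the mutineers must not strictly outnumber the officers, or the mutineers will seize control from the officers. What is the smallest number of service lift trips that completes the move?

Counting alone: each trip to the rooftop takes at most 3 across and each return brings at least 1 back, so after t trips out (and t−1 returns) at most 3t − (t−1) of the 10 are across; that first reaches 10 at t = 5, so at least 9 crossings are needed.
The safety rule pushes this higher. Following every safe sequence of crossings, the most of the 10 that can be at the rooftop as the service lift arrives there on crossing 9 is 9 — never all 10.
So no plan with fewer than 11 crossings exists, and this one achieves 11:
1. 2 mutineers → the rooftop.  (the basement: 5O 3M; the rooftop: 0O 2M)
2. 1 mutineer ← the basement.  (the basement: 5O 4M; the rooftop: 0O 1M)
3. 3 mutineers → the rooftop.  (the basement: 5O 1M; the rooftop: 0O 4M)
4. 1 mutineer ← the basement.  (the basement: 5O 2M; the rooftop: 0O 3M)
5. 3 officers → the rooftop.  (the basement: 2O 2M; the rooftop: 3O 3M)
6. 1 officer and 1 mutineer ← the basement.  (the basement: 3O 3M; the rooftop: 2O 2M)
7. 3 officers → the rooftop.  (the basement: 0O 3M; the rooftop: 5O 2M)
8. 1 mutineer ← the basement.  (the basement: 0O 4M; the rooftop: 5O 1M)
9. 2 mutineers → the rooftop.  (the basement: 0O 2M; the rooftop: 5O 3M)
10. 1 mutineer ← the basement.  (the basement: 0O 3M; the rooftop: 5O 2M)
11. 3 mutineers → the rooftop.  (the basement: 0O 0M; the rooftop: 5O 5M)

11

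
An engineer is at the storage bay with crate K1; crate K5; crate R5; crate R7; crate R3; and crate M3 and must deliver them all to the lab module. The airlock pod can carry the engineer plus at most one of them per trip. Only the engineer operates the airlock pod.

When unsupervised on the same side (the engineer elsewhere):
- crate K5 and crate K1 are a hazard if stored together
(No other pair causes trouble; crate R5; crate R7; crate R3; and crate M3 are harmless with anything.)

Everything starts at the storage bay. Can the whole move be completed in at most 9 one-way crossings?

Counting alone: the engineer can take at most 1 across per trip to the lab module, so moving all 6 needs at least 6 loaded trips out, with a return between consecutive ones — at least 11 crossings.
Since 9 < 11, 9 crossings cannot be enough. (The shortest complete plan in fact takes 11:)
1. Engineer goes to the lab module with crate K1.
2. Engineer goes back to the storage bay alone.
3. Engineer goes to the lab module with crate R5.
4. Engineer goes back to the storage bay alone.
5. Engineer goes to the lab module with crate R7.
6. Engineer goes back to the storage bay alone.
7. Engineer goes to the lab module with crate R3.
8. Engineer goes back to the storage bay alone.
9. Engineer goes to the lab module with crate M3.
10. Engineer goes back to the storage bay alone.
11. Engineer goes to the lab module with crate K5.

No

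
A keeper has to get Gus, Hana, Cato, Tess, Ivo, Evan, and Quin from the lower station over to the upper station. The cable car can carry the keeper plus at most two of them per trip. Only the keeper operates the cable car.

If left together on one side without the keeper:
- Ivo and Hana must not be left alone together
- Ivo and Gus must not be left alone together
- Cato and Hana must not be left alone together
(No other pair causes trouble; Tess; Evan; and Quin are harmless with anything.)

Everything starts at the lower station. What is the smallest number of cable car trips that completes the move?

Counting alone: the keeper can take at most 2 across per trip to the upper station, so moving all 7 needs at least 4 loaded trips out, with a return between consecutive ones — at least 7 crossings.
The plan below uses exactly 7 crossings, so it is optimal:
1. Keeper goes to the upper station with Gus and Hana.  [the lower station: Cato, Evan, Ivo, Quin, Tess | the upper station: Gus, Hana]
2. Keeper goes back to the lower station alone.  [the lower station: Cato, Evan, Ivo, Quin, Tess | the upper station: Gus, Hana]
3. Keeper goes to the upper station with Tess.  [the lower station: Cato, Evan, Ivo, Quin | the upper station: Gus, Hana, Tess]
4. Keeper goes back to the lower station alone.  [the lower station: Cato, Evan, Ivo, Quin | the upper station: Gus, Hana, Tess]
5. Keeper goes to the upper station with Evan and Quin.  [the lower station: Cato, Ivo | the upper station: Evan, Gus, Hana, Quin, Tess]
6. Keeper goes back to the lower station alone.  [the lower station: Cato, Ivo | the upper station: Evan, Gus, Hana, Quin, Tess]
7. Keeper goes to the upper station with Cato and Ivo.  [the lower station: — | the upper station: Cato, Evan, Gus, Hana, Ivo, Quin, Tess]

7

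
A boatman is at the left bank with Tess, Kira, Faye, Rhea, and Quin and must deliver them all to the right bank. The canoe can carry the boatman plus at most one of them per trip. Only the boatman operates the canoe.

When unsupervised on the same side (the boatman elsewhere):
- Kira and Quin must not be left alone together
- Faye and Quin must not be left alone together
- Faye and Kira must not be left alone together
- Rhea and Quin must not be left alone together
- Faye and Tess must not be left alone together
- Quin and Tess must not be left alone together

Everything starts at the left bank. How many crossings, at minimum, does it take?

Whatever the first load, the items left behind include a forbidden pair without the boatman. No opening move is safe, so no plan exists.

impossible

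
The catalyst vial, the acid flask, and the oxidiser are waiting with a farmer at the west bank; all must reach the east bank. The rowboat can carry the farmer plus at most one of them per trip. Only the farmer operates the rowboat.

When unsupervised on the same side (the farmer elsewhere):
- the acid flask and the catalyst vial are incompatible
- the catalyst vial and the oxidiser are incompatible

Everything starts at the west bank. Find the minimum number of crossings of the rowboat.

7

Counting alone: the farmer can take at most 1 across per trip to the east bank, so moving all 3 needs at least 3 loaded trips out, with a return between consecutive ones — at least 5 crossings.
The safety rule pushes this higher. Following every safe sequence of crossings, the most of the 3 that can be at the east bank as the rowboat arrives there on crossing 5 is 2 — never all 3.
So no plan with fewer than 7 crossings exists, and this one achieves 7:
1. Farmer goes to the east bank with the catalyst vial.  [the west bank: the acid flask, the oxidiser | the east bank: the catalyst vial]
2. Farmer goes back to the west bank alone.  [the west bank: the acid flask, the oxidiser | the east bank: the catalyst vial]
3. Farmer goes to the east bank with the acid flask.  [the west bank: the oxidiser | the east bank: the acid flask, the catalyst vial]
4. Farmer goes back to the west bank with the catalyst vial.  [the west bank: the catalyst vial, the oxidiser | the east bank: the acid flask]
5. Farmer goes to the east bank with the oxidiser.  [the west bank: the catalyst vial | the east bank: the acid flask, the oxidiser]
6. Farmer goes back to the west bank alone.  [the west bank: the catalyst vial | the east bank: the acid flask, the oxidiser]
7. Farmer goes to the east bank with the catalyst vial.  [the west bank: — | the east bank: the acid flask, the catalyst vial, the oxidiser]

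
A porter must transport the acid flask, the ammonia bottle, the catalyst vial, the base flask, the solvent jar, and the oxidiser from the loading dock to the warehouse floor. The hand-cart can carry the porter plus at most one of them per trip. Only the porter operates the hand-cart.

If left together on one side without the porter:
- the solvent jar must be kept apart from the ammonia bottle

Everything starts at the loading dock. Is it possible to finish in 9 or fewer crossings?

Counting alone: the porter can take at most 1 across per trip to the warehouse floor, so moving all 6 needs at least 6 loaded trips out, with a return between consecutive ones — at least 11 crossings.
Since 9 < 11, 9 crossings cannot be enough. (The shortest complete plan in fact takes 11:)
1. Porter goes to the warehouse floor with the ammonia bottle.
2. Porter goes back to the loading dock alone.
3. Porter goes to the warehouse floor with the acid flask.
4. Porter goes back to the loading dock alone.
5. Porter goes to the warehouse floor with the catalyst vial.
6. Porter goes back to the loading dock alone.
7. Porter goes to the warehouse floor with the base flask.
8. Porter goes back to the loading dock alone.
9. Porter goes to the warehouse floor with the oxidiser.
10. Porter goes back to the loading dock alone.
11. Porter goes to the warehouse floor with the solvent jar.

No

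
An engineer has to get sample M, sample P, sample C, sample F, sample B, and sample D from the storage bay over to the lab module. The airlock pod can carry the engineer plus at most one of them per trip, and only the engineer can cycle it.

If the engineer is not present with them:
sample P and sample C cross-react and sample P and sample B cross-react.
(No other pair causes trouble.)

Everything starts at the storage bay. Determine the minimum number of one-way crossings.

Counting alone: the engineer can take at most 1 across per trip to the lab module, so moving all 6 needs at least 6 loaded trips out, with a return between consecutive ones — at least 11 crossings.
The safety rule pushes this higher. Following every safe sequence of crossings, the most of the 6 that can be at the lab module as the airlock pod arrives there on crossing 11 is 5 — never all 6.
So no plan with fewer than 13 crossings exists, and this one achieves 13:
1. Engineer goes to the lab module with sample P.  [the storage bay: sample B, sample C, sample D, sample F, sample M | the lab module: sample P]
2. Engineer goes back to the storage bay alone.  [the storage bay: sample B, sample C, sample D, sample F, sample M | the lab module: sample P]
3. Engineer goes to the lab module with sample M.  [the storage bay: sample B, sample C, sample D, sample F | the lab module: sample M, sample P]
4. Engineer goes back to the storage bay alone.  [the storage bay: sample B, sample C, sample D, sample F | the lab module: sample M, sample P]
5. Engineer goes to the lab module with sample C.  [the storage bay: sample B, sample D, sample F | the lab module: sample C, sample M, sample P]
6. Engineer goes back to the storage bay with sample P.  [the storage bay: sample B, sample D, sample F, sample P | the lab module: sample C, sample M]
7. Engineer goes to the lab module with sample B.  [the storage bay: sample D, sample F, sample P | the lab module: sample B, sample C, sample M]
8. Engineer goes back to the storage bay alone.  [the storage bay: sample D, sample F, sample P | the lab module: sample B, sample C, sample M]
9. Engineer goes to the lab module with sample F.  [the storage bay: sample D, sample P | the lab module: sample B, sample C, sample F, sample M]
10. Engineer goes back to the storage bay alone.  [the storage bay: sample D, sample P | the lab module: sample B, sample C, sample F, sample M]
11. Engineer goes to the lab module with sample D.  [the storage bay: sample P | the lab module: sample B, sample C, sample D, sample F, sample M]
12. Engineer goes back to the storage bay alone.  [the storage bay: sample P | the lab module: sample B, sample C, sample D, sample F, sample M]
13. Engineer goes to the lab module with sample P.  [the storage bay: — | the lab module: sample B, sample C, sample D, sample F, sample M, sample P]

13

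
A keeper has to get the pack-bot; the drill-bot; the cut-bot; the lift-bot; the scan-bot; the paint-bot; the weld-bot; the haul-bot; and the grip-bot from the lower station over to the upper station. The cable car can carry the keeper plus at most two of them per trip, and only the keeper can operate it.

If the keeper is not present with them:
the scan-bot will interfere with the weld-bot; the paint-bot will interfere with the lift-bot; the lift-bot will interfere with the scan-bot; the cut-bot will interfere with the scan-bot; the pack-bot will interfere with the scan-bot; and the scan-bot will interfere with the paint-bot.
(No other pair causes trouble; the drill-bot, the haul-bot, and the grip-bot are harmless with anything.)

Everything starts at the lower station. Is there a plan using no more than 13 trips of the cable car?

Counting alone: the keeper can take at most 2 across per trip to the upper station, so moving all 9 needs at least 5 loaded trips out, with a return between consecutive ones — at least 9 crossings.
The safety rule pushes this higher. Following every safe sequence of crossings, the most of the 9 that can be at the upper station as the cable car arrives there on crossings 9, 11, 13 is 6, 7, 8 respectively — never all 9.
So the move cannot be finished within 13 crossings. (The shortest complete plan takes 15:)
1. Keeper goes to the upper station with the lift-bot and the scan-bot.
2. Keeper goes back to the lower station with the lift-bot.
3. Keeper goes to the upper station with the lift-bot and the pack-bot.
4. Keeper goes back to the lower station with the scan-bot.
5. Keeper goes to the upper station with the drill-bot and the scan-bot.
6. Keeper goes back to the lower station with the scan-bot.
7. Keeper goes to the upper station with the cut-bot and the scan-bot.
8. Keeper goes back to the lower station with the scan-bot.
9. Keeper goes to the upper station with the scan-bot and the weld-bot.
10. Keeper goes back to the lower station with the scan-bot.
11. Keeper goes to the upper station with the haul-bot and the scan-bot.
12. Keeper goes back to the lower station with the scan-bot.
13. Keeper goes to the upper station with the grip-bot and the scan-bot.
14. Keeper goes back to the lower station with the scan-bot.
15. Keeper goes to the upper station with the paint-bot and the scan-bot.

No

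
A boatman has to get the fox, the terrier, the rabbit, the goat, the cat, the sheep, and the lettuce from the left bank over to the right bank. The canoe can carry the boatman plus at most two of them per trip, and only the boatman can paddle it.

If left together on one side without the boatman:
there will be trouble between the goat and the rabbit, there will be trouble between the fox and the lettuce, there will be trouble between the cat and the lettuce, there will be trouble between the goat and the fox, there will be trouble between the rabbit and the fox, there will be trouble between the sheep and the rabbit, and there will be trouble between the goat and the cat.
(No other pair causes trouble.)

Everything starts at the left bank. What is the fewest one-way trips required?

Whatever the first load, the items left behind include a forbidden pair without the boatman. No opening move is safe, so no plan exists.

impossible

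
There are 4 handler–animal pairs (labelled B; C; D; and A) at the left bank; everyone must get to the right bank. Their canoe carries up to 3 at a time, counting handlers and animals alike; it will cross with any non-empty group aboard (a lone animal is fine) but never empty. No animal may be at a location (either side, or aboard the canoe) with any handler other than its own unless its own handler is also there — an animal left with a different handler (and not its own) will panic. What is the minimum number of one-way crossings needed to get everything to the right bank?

9

Counting alone: each trip to the right bank takes at most 3 across and each return brings at least 1 back, so after t trips out (and t−1 returns) at most 3t − (t−1) of the 8 are across; that first reaches 8 at t = 4, so at least 7 crossings are needed.
The safety rule pushes this higher. Following every safe sequence of crossings, the most of the 8 that can be at the right bank as the canoe arrives there on crossing 7 is 7 — never all 8.
So no plan with fewer than 9 crossings exists, and this one achieves 9:
1. animal B and handler B cross → the right bank.
2. handler B crosses ← the left bank.
3. animal C, handler B, and handler C cross → the right bank.
4. animal B and handler B cross ← the left bank.
5. handler A, handler B, and handler D cross → the right bank.
6. animal C crosses ← the left bank.
7. animal B and animal C cross → the right bank.
8. animal B crosses ← the left bank.
9. animal A, animal B, and animal D cross → the right bank.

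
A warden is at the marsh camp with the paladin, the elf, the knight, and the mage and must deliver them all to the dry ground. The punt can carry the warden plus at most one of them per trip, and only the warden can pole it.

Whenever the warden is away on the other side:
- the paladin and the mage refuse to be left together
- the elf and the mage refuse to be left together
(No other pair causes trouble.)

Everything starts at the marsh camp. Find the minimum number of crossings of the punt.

Counting alone: the warden can take at most 1 across per trip to the dry ground, so moving all 4 needs at least 4 loaded trips out, with a return between consecutive ones — at least 7 crossings.
The safety rule pushes this higher. Following every safe sequence of crossings, the most of the 4 that can be at the dry ground as the punt arrives there on crossing 7 is 3 — never all 4.
So no plan with fewer than 9 crossings exists, and this one achieves 9:
1. Warden goes to the dry ground with the mage.  [the marsh camp: the elf, the knight, the paladin | the dry ground: the mage]
2. Warden goes back to the marsh camp alone.  [the marsh camp: the elf, the knight, the paladin | the dry ground: the mage]
3. Warden goes to the dry ground with the paladin.  [the marsh camp: the elf, the knight | the dry ground: the mage, the paladin]
4. Warden goes back to the marsh camp with the mage.  [the marsh camp: the elf, the knight, the mage | the dry ground: the paladin]
5. Warden goes to the dry ground with the elf.  [the marsh camp: the knight, the mage | the dry ground: the elf, the paladin]
6. Warden goes back to the marsh camp alone.  [the marsh camp: the knight, the mage | the dry ground: the elf, the paladin]
7. Warden goes to the dry ground with the knight.  [the marsh camp: the mage | the dry ground: the elf, the knight, the paladin]
8. Warden goes back to the marsh camp alone.  [the marsh camp: the mage | the dry ground: the elf, the knight, the paladin]
9. Warden goes to the dry ground with the mage.  [the marsh camp: — | the dry ground: the elf, the knight, the mage, the paladin]

9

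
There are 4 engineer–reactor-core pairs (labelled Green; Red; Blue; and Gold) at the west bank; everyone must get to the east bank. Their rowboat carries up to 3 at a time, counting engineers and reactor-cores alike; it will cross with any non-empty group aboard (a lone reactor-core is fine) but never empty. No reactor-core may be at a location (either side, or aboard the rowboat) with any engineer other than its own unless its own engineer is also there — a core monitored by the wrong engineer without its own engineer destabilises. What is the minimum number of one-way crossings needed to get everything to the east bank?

9

Counting alone: each trip to the east bank takes at most 3 across and each return brings at least 1 back, so after t trips out (and t−1 returns) at most 3t − (t−1) of the 8 are across; that first reaches 8 at t = 4, so at least 7 crossings are needed.
The safety rule pushes this higher. Following every safe sequence of crossings, the most of the 8 that can be at the east bank as the rowboat arrives there on crossing 7 is 7 — never all 8.
So no plan with fewer than 9 crossings exists, and this one achieves 9:
1. engineer Green and reactor-core Green cross → the east bank.
2. engineer Green crosses ← the west bank.
3. engineer Green, engineer Red, and reactor-core Red cross → the east bank.
4. engineer Green and reactor-core Green cross ← the west bank.
5. engineer Blue, engineer Gold, and engineer Green cross → the east bank.
6. reactor-core Red crosses ← the west bank.
7. reactor-core Green and reactor-core Red cross → the east bank.
8. reactor-core Green crosses ← the west bank.
9. reactor-core Blue, reactor-core Gold, and reactor-core Green cross → the east bank.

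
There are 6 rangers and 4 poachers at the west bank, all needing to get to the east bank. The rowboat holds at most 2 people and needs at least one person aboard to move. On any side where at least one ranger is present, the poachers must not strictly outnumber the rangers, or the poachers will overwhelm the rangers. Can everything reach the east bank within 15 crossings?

No

Counting alone: each trip to the east bank takes at most 2 across and each return brings at least 1 back, so after t trips out (and t−1 returns) at most 2t − (t−1) of the 10 are across; that first reaches 10 at t = 9, so at least 17 crossings are needed.
Since 15 < 17, 15 crossings cannot be enough. (The shortest complete plan in fact takes 17:)
1. 2 poachers → the east bank.  (the west bank: 6R 2P; the east bank: 0R 2P)
2. 1 poacher ← the west bank.  (the west bank: 6R 3P; the east bank: 0R 1P)
3. 2 poachers → the east bank.  (the west bank: 6R 1P; the east bank: 0R 3P)
4. 1 poacher ← the west bank.  (the west bank: 6R 2P; the east bank: 0R 2P)
5. 2 rangers → the east bank.  (the west bank: 4R 2P; the east bank: 2R 2P)
6. 1 poacher ← the west bank.  (the west bank: 4R 3P; the east bank: 2R 1P)
7. 1 ranger and 1 poacher → the east bank.  (the west bank: 3R 2P; the east bank: 3R 2P)
8. 1 poacher ← the west bank.  (the west bank: 3R 3P; the east bank: 3R 1P)
9. 2 poachers → the east bank.  (the west bank: 3R 1P; the east bank: 3R 3P)
10. 1 poacher ← the west bank.  (the west bank: 3R 2P; the east bank: 3R 2P)
11. 1 ranger and 1 poacher → the east bank.  (the west bank: 2R 1P; the east bank: 4R 3P)
12. 1 poacher ← the west bank.  (the west bank: 2R 2P; the east bank: 4R 2P)
13. 2 poachers → the east bank.  (the west bank: 2R 0P; the east bank: 4R 4P)
14. 1 poacher ← the west bank.  (the west bank: 2R 1P; the east bank: 4R 3P)
15. 1 ranger and 1 poacher → the east bank.  (the west bank: 1R 0P; the east bank: 5R 4P)
16. 1 poacher ← the west bank.  (the west bank: 1R 1P; the east bank: 5R 3P)
17. 1 ranger and 1 poacher → the east bank.  (the west bank: 0R 0P; the east bank: 6R 4P)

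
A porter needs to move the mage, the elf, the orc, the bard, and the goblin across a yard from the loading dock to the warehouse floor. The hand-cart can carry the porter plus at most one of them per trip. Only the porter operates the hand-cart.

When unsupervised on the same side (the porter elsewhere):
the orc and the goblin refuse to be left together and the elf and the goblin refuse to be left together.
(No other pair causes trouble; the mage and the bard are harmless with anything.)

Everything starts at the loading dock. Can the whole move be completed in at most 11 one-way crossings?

Yes

Yes — this plan uses 11 crossings (≤ 11):
1. Porter goes to the warehouse floor with the goblin.  [the loading dock: the bard, the elf, the mage, the orc | the warehouse floor: the goblin]
2. Porter goes back to the loading dock alone.  [the loading dock: the bard, the elf, the mage, the orc | the warehouse floor: the goblin]
3. Porter goes to the warehouse floor with the mage.  [the loading dock: the bard, the elf, the orc | the warehouse floor: the goblin, the mage]
4. Porter goes back to the loading dock alone.  [the loading dock: the bard, the elf, the orc | the warehouse floor: the goblin, the mage]
5. Porter goes to the warehouse floor with the elf.  [the loading dock: the bard, the orc | the warehouse floor: the elf, the goblin, the mage]
6. Porter goes back to the loading dock with the goblin.  [the loading dock: the bard, the goblin, the orc | the warehouse floor: the elf, the mage]
7. Porter goes to the warehouse floor with the orc.  [the loading dock: the bard, the goblin | the warehouse floor: the elf, the mage, the orc]
8. Porter goes back to the loading dock alone.  [the loading dock: the bard, the goblin | the warehouse floor: the elf, the mage, the orc]
9. Porter goes to the warehouse floor with the bard.  [the loading dock: the goblin | the warehouse floor: the bard, the elf, the mage, the orc]
10. Porter goes back to the loading dock alone.  [the loading dock: the goblin | the warehouse floor: the bard, the elf, the mage, the orc]
11. Porter goes to the warehouse floor with the goblin.  [the loading dock: — | the warehouse floor: the bard, the elf, the goblin, the mage, the orc]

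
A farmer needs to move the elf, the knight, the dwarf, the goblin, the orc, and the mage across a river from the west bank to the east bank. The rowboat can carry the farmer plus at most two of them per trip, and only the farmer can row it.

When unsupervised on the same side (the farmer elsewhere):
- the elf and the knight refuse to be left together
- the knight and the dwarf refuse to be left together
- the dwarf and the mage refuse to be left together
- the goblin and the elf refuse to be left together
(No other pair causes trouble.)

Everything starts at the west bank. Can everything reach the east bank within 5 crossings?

No

Counting alone: the farmer can take at most 2 across per trip to the east bank, so moving all 6 needs at least 3 loaded trips out, with a return between consecutive ones — at least 5 crossings.
The safety rule pushes this higher. Following every safe sequence of crossings, the most of the 6 that can be at the east bank as the rowboat arrives there on crossing 5 is 5 — never all 6.
So the move cannot be finished within 5 crossings. (The shortest complete plan takes 7:)
1. Farmer goes to the east bank with the dwarf and the elf.  [the west bank: the goblin, the knight, the mage, the orc | the east bank: the dwarf, the elf]
2. Farmer goes back to the west bank alone.  [the west bank: the goblin, the knight, the mage, the orc | the east bank: the dwarf, the elf]
3. Farmer goes to the east bank with the goblin and the knight.  [the west bank: the mage, the orc | the east bank: the dwarf, the elf, the goblin, the knight]
4. Farmer goes back to the west bank with the dwarf and the elf.  [the west bank: the dwarf, the elf, the mage, the orc | the east bank: the goblin, the knight]
5. Farmer goes to the east bank with the mage and the orc.  [the west bank: the dwarf, the elf | the east bank: the goblin, the knight, the mage, the orc]
6. Farmer goes back to the west bank alone.  [the west bank: the dwarf, the elf | the east bank: the goblin, the knight, the mage, the orc]
7. Farmer goes to the east bank with the dwarf and the elf.  [the west bank: — | the east bank: the dwarf, the elf, the goblin, the knight, the mage, the orc]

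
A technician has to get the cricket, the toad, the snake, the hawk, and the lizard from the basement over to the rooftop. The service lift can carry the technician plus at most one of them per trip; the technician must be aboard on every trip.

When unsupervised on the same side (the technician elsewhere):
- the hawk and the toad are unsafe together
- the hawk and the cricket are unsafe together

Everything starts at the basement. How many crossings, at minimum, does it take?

Counting alone: the technician can take at most 1 across per trip to the rooftop, so moving all 5 needs at least 5 loaded trips out, with a return between consecutive ones — at least 9 crossings.
The safety rule pushes this higher. Following every safe sequence of crossings, the most of the 5 that can be at the rooftop as the service lift arrives there on crossing 9 is 4 — never all 5.
So no plan with fewer than 11 crossings exists, and this one achieves 11:
1. Technician goes to the rooftop with the hawk.  [the basement: the cricket, the lizard, the snake, the toad | the rooftop: the hawk]
2. Technician goes back to the basement alone.  [the basement: the cricket, the lizard, the snake, the toad | the rooftop: the hawk]
3. Technician goes to the rooftop with the cricket.  [the basement: the lizard, the snake, the toad | the rooftop: the cricket, the hawk]
4. Technician goes back to the basement with the hawk.  [the basement: the hawk, the lizard, the snake, the toad | the rooftop: the cricket]
5. Technician goes to the rooftop with the toad.  [the basement: the hawk, the lizard, the snake | the rooftop: the cricket, the toad]
6. Technician goes back to the basement alone.  [the basement: the hawk, the lizard, the snake | the rooftop: the cricket, the toad]
7. Technician goes to the rooftop with the snake.  [the basement: the hawk, the lizard | the rooftop: the cricket, the snake, the toad]
8. Technician goes back to the basement alone.  [the basement: the hawk, the lizard | the rooftop: the cricket, the snake, the toad]
9. Technician goes to the rooftop with the lizard.  [the basement: the hawk | the rooftop: the cricket, the lizard, the snake, the toad]
10. Technician goes back to the basement alone.  [the basement: the hawk | the rooftop: the cricket, the lizard, the snake, the toad]
11. Technician goes to the rooftop with the hawk.  [the basement: — | the rooftop: the cricket, the hawk, the lizard, the snake, the toad]

11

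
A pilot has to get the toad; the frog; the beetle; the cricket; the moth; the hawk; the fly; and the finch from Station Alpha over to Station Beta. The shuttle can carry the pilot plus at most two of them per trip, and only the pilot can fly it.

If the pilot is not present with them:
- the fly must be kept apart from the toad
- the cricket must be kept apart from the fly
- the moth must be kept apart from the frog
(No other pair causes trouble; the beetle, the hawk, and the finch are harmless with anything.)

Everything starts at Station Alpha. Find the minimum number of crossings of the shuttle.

Counting alone: the pilot can take at most 2 across per trip to Station Beta, so moving all 8 needs at least 4 loaded trips out, with a return between consecutive ones — at least 7 crossings.
The safety rule pushes this higher. Following every safe sequence of crossings, the most of the 8 that can be at Station Beta as the shuttle arrives there on crossing 7 is 7 — never all 8.
So no plan with fewer than 9 crossings exists, and this one achieves 9:
1. Pilot goes to Station Beta with the fly and the frog.
2. Pilot goes back to Station Alpha alone.
3. Pilot goes to Station Beta with the toad.
4. Pilot goes back to Station Alpha with the fly.
5. Pilot goes to Station Beta with the beetle and the cricket.
6. Pilot goes back to Station Alpha alone.
7. Pilot goes to Station Beta with the finch and the hawk.
8. Pilot goes back to Station Alpha alone.
9. Pilot goes to Station Beta with the fly and the moth.

9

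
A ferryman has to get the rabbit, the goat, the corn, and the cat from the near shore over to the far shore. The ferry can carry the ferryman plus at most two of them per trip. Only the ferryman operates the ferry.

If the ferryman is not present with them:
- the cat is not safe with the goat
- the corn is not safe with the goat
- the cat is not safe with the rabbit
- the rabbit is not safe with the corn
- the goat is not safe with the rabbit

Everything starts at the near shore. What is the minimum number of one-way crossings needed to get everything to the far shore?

5

Counting alone: the ferryman can take at most 2 across per trip to the far shore, so moving all 4 needs at least 2 loaded trips out, with a return between consecutive ones — at least 3 crossings.
The safety rule pushes this higher. Following every safe sequence of crossings, the most of the 4 that can be at the far shore as the ferry arrives there on crossing 3 is 3 — never all 4.
So no plan with fewer than 5 crossings exists, and this one achieves 5:
1. Ferryman goes to the far shore with the goat and the rabbit.
2. Ferryman goes back to the near shore with the rabbit.
3. Ferryman goes to the far shore with the cat and the corn.
4. Ferryman goes back to the near shore with the goat.
5. Ferryman goes to the far shore with the goat and the rabbit.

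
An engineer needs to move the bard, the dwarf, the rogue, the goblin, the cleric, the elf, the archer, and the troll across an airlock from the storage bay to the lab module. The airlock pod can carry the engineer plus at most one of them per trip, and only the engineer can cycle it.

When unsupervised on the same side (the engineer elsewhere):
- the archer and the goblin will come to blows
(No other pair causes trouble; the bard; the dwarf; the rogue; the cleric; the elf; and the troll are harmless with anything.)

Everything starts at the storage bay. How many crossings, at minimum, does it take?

15

Counting alone: the engineer can take at most 1 across per trip to the lab module, so moving all 8 needs at least 8 loaded trips out, with a return between consecutive ones — at least 15 crossings.
The plan below uses exactly 15 crossings, so it is optimal:
1. Engineer goes to the lab module with the goblin.  [the storage bay: the archer, the bard, the cleric, the dwarf, the elf, the rogue, the troll | the lab module: the goblin]
2. Engineer goes back to the storage bay alone.  [the storage bay: the archer, the bard, the cleric, the dwarf, the elf, the rogue, the troll | the lab module: the goblin]
3. Engineer goes to the lab module with the bard.  [the storage bay: the archer, the cleric, the dwarf, the elf, the rogue, the troll | the lab module: the bard, the goblin]
4. Engineer goes back to the storage bay alone.  [the storage bay: the archer, the cleric, the dwarf, the elf, the rogue, the troll | the lab module: the bard, the goblin]
5. Engineer goes to the lab module with the dwarf.  [the storage bay: the archer, the cleric, the elf, the rogue, the troll | the lab module: the bard, the dwarf, the goblin]
6. Engineer goes back to the storage bay alone.  [the storage bay: the archer, the cleric, the elf, the rogue, the troll | the lab module: the bard, the dwarf, the goblin]
7. Engineer goes to the lab module with the rogue.  [the storage bay: the archer, the cleric, the elf, the troll | the lab module: the bard, the dwarf, the goblin, the rogue]
8. Engineer goes back to the storage bay alone.  [the storage bay: the archer, the cleric, the elf, the troll | the lab module: the bard, the dwarf, the goblin, the rogue]
9. Engineer goes to the lab module with the cleric.  [the storage bay: the archer, the elf, the troll | the lab module: the bard, the cleric, the dwarf, the goblin, the rogue]
10. Engineer goes back to the storage bay alone.  [the storage bay: the archer, the elf, the troll | the lab module: the bard, the cleric, the dwarf, the goblin, the rogue]
11. Engineer goes to the lab module with the elf.  [the storage bay: the archer, the troll | the lab module: the bard, the cleric, the dwarf, the elf, the goblin, the rogue]
12. Engineer goes back to the storage bay alone.  [the storage bay: the archer, the troll | the lab module: the bard, the cleric, the dwarf, the elf, the goblin, the rogue]
13. Engineer goes to the lab module with the troll.  [the storage bay: the archer | the lab module: the bard, the cleric, the dwarf, the elf, the goblin, the rogue, the troll]
14. Engineer goes back to the storage bay alone.  [the storage bay: the archer | the lab module: the bard, the cleric, the dwarf, the elf, the goblin, the rogue, the troll]
15. Engineer goes to the lab module with the archer.  [the storage bay: — | the lab module: the archer, the bard, the cleric, the dwarf, the elf, the goblin, the rogue, the troll]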